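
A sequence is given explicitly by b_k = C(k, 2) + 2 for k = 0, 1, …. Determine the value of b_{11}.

57

C(11, 2) = 55, so b_{11} = 57.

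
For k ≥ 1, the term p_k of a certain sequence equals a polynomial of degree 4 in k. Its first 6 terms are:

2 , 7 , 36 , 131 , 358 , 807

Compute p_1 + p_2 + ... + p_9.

10530

1st diffs: 5, 29, 95, 227, 449.
2nd diffs: 24, 66, 132, 222.
3rd diffs: 42, 66, 90.
4th diffs: 24, 24 (constant).
So p_k = k^4 - 3k^3 + 5k^2 - 4k + 3.
Continuing: 1592, 2851, 4746.
Summing k = 1..9 (9 terms) gives 10530.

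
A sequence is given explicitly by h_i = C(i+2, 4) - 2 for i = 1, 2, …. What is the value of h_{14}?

1818

C(16, 4) = 1820, so h_{14} = 1818.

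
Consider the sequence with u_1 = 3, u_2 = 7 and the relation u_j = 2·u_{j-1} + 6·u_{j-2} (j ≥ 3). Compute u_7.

Compute successive terms:
u_3 = 32  u_4 = 106  u_5 = 404  u_6 = 1444  u_7 = 5312.

5312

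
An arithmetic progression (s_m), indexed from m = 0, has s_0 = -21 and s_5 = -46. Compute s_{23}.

-136

Common difference d = (-46 - (-21)) / (5 - 0) = -5.
s_m = -21 + (m - 0)·(-5).
s_{23} = -21 + 23·(-5) = -136.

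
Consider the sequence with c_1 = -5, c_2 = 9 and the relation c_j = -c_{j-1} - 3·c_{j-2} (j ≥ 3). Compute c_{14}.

-7791

c_3 = 6; c_4 = -33; c_5 = 15; …; c_{11} = -1389; c_{12} = 1812; c_{13} = 2355; c_{14} = -7791.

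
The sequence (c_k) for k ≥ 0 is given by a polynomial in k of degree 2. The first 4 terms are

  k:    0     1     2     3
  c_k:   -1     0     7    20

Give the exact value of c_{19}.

1044

1st diffs: 1, 7, 13.
2nd diffs: 6, 6 (constant).
Newton forward-difference form: c_k = -1 + 1·C(k,1) + 6·C(k,2).
At k = 19: k = 19, so c_{19} = -1 + 19 + 1026 = 1044.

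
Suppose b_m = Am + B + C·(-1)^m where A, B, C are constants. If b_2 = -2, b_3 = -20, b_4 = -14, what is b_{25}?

-152

Plug in m = 2, 3, 4: 2A + B + C = -2; 3A + B - C = -20; 4A + B + C = -14.
Subtracting the first from the second: A - 2C = -18.
Subtracting the second from the third: A + 2C = 6.
Solving: C = 6, A = -6, then B = 4.
So b_m = -6·m + 4 + 6·(-1)^m; at m=25 this is -152.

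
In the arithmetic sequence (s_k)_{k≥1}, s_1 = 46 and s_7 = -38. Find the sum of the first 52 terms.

Common difference d = (-38 - 46) / (7 - 1) = -14.
s_k = 46 + (k - 1)·(-14).
s_{52} = -668; S = 52·(46 + (-668))/2 = -16172.

-16172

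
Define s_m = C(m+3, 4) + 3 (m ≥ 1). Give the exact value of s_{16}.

3879

C(19, 4) = 3876, so s_{16} = 3879.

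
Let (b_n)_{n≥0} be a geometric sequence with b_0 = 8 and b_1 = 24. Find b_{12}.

Common ratio r = 3.
b_n = 8·3^(n-0).
b_{12} = 8·3^12 = 4251528.

4251528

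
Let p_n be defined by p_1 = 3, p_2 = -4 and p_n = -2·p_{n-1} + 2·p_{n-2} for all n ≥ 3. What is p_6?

p_3 = 14; p_4 = -36; p_5 = 100; p_6 = -272.

-272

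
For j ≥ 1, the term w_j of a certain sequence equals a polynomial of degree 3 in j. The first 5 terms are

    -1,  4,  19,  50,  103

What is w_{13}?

1st diffs: 5, 15, 31, 53.
2nd diffs: 10, 16, 22.
3rd diffs: 6, 6 (constant).
So w_j = j^3 - j^2 + j - 2.
Evaluating at j = 13 gives w_{13} = 2039.

2039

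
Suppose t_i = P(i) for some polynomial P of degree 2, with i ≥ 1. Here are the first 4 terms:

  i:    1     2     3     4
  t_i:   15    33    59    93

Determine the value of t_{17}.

1st diffs: 18, 26, 34.
2nd diffs: 8, 8 (constant).
Newton forward-difference form: t_i = 15 + 18·C(i-1,1) + 8·C(i-1,2).
At i = 17: i-1 = 16, so t_{17} = 15 + 288 + 960 = 1263.

1263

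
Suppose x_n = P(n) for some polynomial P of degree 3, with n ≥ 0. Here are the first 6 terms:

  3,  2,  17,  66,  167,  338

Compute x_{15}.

9858

1st diffs: -1, 15, 49, 101, 171.
2nd diffs: 16, 34, 52, 70.
3rd diffs: 18, 18, 18 (constant).
Newton forward-difference form: x_n = 3 + (-1)·C(n,1) + 16·C(n,2) + 18·C(n,3).
At n = 15: n = 15, so x_{15} = 3 - 15 + 1680 + 8190 = 9858.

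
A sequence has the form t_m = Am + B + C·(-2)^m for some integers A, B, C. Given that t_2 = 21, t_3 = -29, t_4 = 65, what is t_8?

Plug in m = 2, 3, 4: 2A + B + 4C = 21; 3A + B - 8C = -29; 4A + B + 16C = 65.
Subtracting the first from the second: A - 12C = -50.
Subtracting the second from the third: A + 24C = 94.
Solving: C = 4, A = -2, then B = 9.
Therefore t_8 = -16 + 9 + 4·256 = 1017.

1017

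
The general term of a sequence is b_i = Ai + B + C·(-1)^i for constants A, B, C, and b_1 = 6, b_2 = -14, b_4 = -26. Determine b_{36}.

The three given values yield: A + B - C = 6; 2A + B + C = -14; 4A + B + C = -26.
Subtracting the first from the second: A + 2C = -20.
Subtracting the second from the third: 2A = -12.
Solving: C = -7, A = -6, then B = 5.
So b_i = -6·i + 5 + (-7)·(-1)^i; at i=36 this is -218.

-218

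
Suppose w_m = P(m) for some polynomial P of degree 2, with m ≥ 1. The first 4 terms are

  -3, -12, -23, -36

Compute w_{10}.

-156

1st diffs: -9, -11, -13.
2nd diffs: -2, -2 (constant).
Newton forward-difference form: w_m = -3 + (-9)·C(m-1,1) + (-2)·C(m-1,2).
At m = 10: m-1 = 9, so w_{10} = -3 - 81 - 72 = -156.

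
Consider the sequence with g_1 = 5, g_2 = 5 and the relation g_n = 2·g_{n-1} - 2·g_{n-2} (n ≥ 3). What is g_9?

Applying the relation repeatedly:
g_3 = 0;  g_4 = -10;  g_5 = -20;  g_6 = -20;  g_7 = 0;  g_8 = 40;  g_9 = 80.

80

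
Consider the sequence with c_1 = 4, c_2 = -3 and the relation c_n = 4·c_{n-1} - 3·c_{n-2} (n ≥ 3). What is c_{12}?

-620007

Iterate the recurrence:
c_3 = -24, c_4 = -87, c_5 = -276, c_6 = -843, c_7 = -2544, c_8 = -7647, c_9 = -22956, c_{10} = -68883, c_{11} = -206664, c_{12} = -620007.
(Characteristic roots are 3 and 1.)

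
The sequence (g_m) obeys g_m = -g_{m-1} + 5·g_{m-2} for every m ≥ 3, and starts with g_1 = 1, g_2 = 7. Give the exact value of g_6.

Applying the relation repeatedly:
g_3 = -2;  g_4 = 37;  g_5 = -47;  g_6 = 232.

232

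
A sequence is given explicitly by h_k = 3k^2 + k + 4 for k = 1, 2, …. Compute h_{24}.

h_{24} = 3·24^2 + 1·24 + 4 = 1756.

1756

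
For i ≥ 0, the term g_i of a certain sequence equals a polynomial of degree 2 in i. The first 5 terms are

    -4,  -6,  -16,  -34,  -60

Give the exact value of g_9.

1st diffs: -2, -10, -18, -26.
2nd diffs: -8, -8, -8 (constant).
Newton forward-difference form: g_i = -4 + (-2)·C(i,1) + (-8)·C(i,2).
At i = 9: i = 9, so g_9 = -4 - 18 - 288 = -310.

-310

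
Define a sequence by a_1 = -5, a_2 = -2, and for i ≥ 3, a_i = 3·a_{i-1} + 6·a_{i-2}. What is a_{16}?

a_3 = -36; a_4 = -120; a_5 = -576; …; a_{13} = -75291120; a_{14} = -329193072; a_{15} = -1439325936; a_{16} = -6293136240.

-6293136240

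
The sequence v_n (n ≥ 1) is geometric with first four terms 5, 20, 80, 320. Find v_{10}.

Common ratio r = 4.
v_n = 5·4^(n-1).
v_{10} = 5·4^9 = 1310720.

1310720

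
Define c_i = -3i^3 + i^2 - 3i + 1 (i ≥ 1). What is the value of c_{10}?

-2929

c_{10} = -3·10^3 + 1·10^2 - 3·10 + 1 = -2929.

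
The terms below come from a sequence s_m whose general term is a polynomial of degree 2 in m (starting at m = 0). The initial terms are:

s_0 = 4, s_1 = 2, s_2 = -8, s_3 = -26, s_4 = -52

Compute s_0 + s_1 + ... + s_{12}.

1st diffs: -2, -10, -18, -26.
2nd diffs: -8, -8, -8 (constant).
So s_m = -4m^2 + 2m + 4.
Continuing: …, -86, -128, -178, -236, …, s_{12} = -548.
Summing m = 0..12 (13 terms) gives -2392.

-2392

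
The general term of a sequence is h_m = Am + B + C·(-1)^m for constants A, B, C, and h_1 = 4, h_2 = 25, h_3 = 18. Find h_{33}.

At m = 1, 2, 3: A + B - C = 4; 2A + B + C = 25; 3A + B - C = 18.
Subtracting the first from the second: A + 2C = 21.
Subtracting the second from the third: A - 2C = -7.
Solving: C = 7, A = 7, then B = 4.
Hence h_{33} = 7·33 + 4 + 7·(-1) = 228.

228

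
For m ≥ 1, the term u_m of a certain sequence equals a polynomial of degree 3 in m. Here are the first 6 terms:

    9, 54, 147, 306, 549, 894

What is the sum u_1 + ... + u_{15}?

51270

1st diffs: 45, 93, 159, 243, 345.
2nd diffs: 48, 66, 84, 102.
3rd diffs: 18, 18, 18 (constant).
Newton forward-difference form: u_m = 9 + 45·C(m-1,1) + 48·C(m-1,2) + 18·C(m-1,3).
Continuing: …, 1359, 1962, 2721, 3654, …, u_{15} = 11559.
Summing m = 1..15 (15 terms) gives 51270.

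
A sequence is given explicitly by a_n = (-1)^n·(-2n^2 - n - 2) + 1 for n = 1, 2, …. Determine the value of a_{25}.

(-1)^25 = -1; -2n^2 - n - 2 at n=25 is -1277; so a_{25} = 1278.

1278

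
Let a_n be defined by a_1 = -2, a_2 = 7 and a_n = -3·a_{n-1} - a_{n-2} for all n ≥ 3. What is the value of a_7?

Compute successive terms:
a_3 = -19; a_4 = 50; a_5 = -131; a_6 = 343; a_7 = -898.

-898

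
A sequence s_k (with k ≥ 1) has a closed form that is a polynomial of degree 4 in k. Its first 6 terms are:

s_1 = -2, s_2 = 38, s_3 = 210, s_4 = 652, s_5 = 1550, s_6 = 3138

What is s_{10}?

1st diffs: 40, 172, 442, 898, 1588.
2nd diffs: 132, 270, 456, 690.
3rd diffs: 138, 186, 234.
4th diffs: 48, 48 (constant).
Newton forward-difference form: s_k = -2 + 40·C(k-1,1) + 132·C(k-1,2) + 138·C(k-1,3) + 48·C(k-1,4).
At k = 10: k-1 = 9, so s_{10} = -2 + 360 + 4752 + 11592 + 6048 = 22750.

22750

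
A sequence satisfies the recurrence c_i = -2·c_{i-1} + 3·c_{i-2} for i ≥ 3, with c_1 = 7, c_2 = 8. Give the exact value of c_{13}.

-132853

Step forward from the initial values:
c_3 = 5, c_4 = 14, c_5 = -13, …, c_{10} = 4928, c_{11} = -14755, c_{12} = 44294, c_{13} = -132853.
(Characteristic roots are 1 and -3.)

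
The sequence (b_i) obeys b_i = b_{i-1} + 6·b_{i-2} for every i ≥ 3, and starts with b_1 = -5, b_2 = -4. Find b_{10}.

b_3 = -34;  b_4 = -58;  b_5 = -262;  b_6 = -610;  b_7 = -2182;  b_8 = -5842;  b_9 = -18934;  b_{10} = -53986.
(Characteristic roots are 3 and -2.)

-53986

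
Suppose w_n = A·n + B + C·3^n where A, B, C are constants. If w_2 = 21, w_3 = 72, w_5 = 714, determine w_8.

19659

The three given values yield: 2A + B + 9C = 21; 3A + B + 27C = 72; 5A + B + 243C = 714.
Subtracting the first from the second: A + 18C = 51.
Subtracting the second from the third: 2A + 216C = 642.
Solving: C = 3, A = -3, then B = 0.
Hence w_8 = -3·8 + 0 + 3·6561 = 19659.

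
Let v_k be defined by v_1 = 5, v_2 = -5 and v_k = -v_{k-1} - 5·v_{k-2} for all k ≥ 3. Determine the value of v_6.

-280

Applying the relation repeatedly:
v_3 = -20  v_4 = 45  v_5 = 55  v_6 = -280.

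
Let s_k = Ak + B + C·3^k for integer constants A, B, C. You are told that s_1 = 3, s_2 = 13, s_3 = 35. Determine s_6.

749

The three given values yield: A + B + 3C = 3; 2A + B + 9C = 13; 3A + B + 27C = 35.
Subtracting the first from the second: A + 6C = 10.
Subtracting the second from the third: A + 18C = 22.
Solving: C = 1, A = 4, then B = -4.
So s_k = 4·k + (-4) + 1·3^k; at k=6 this is 749.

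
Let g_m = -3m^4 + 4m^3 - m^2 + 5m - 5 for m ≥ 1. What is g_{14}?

-104403

g_{14} = -3·14^4 + 4·14^3 - 1·14^2 + 5·14 - 5 = -104403.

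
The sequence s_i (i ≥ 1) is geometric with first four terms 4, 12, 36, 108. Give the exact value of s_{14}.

6377292

Common ratio r = 3.
s_i = 4·3^(i-1).
s_{14} = 4·3^13 = 6377292.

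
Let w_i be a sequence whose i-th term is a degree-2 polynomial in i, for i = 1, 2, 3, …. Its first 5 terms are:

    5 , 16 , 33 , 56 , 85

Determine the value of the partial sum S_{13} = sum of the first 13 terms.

2639

1st diffs: 11, 17, 23, 29.
2nd diffs: 6, 6, 6 (constant).
Newton forward-difference form: w_i = 5 + 11·C(i-1,1) + 6·C(i-1,2).
Continuing: …, 120, 161, 208, 261, …, w_{13} = 533.
Summing i = 1..13 (13 terms) gives 2639.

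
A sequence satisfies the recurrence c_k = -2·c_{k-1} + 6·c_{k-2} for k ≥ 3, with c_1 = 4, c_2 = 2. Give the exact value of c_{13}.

4776704

Iterate the recurrence:
c_3 = 20;  c_4 = -28;  c_5 = 176;  …;  c_{10} = -98272;  c_{11} = 359744;  c_{12} = -1309120;  c_{13} = 4776704.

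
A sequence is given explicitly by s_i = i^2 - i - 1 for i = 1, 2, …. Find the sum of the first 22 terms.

3520

Over i = 1..22: Σi = 253, Σi² = 3795.
Total = (1)·3795 + (-1)·253 + (-1)·22 = 3520.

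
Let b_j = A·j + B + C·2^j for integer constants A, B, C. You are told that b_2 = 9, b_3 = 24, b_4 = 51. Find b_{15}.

98340

At j = 2, 3, 4: 2A + B + 4C = 9; 3A + B + 8C = 24; 4A + B + 16C = 51.
Subtracting the first from the second: A + 4C = 15.
Subtracting the second from the third: A + 8C = 27.
Solving: C = 3, A = 3, then B = -9.
Therefore b_{15} = 45 + (-9) + 3·32768 = 98340.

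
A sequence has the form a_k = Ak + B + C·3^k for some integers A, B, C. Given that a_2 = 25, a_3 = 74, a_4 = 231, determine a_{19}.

3486784314

Write the equations: 2A + B + 9C = 25; 3A + B + 27C = 74; 4A + B + 81C = 231.
Subtracting the first from the second: A + 18C = 49.
Subtracting the second from the third: A + 54C = 157.
Solving: C = 3, A = -5, then B = 8.
Hence a_{19} = -5·19 + 8 + 3·1162261467 = 3486784314.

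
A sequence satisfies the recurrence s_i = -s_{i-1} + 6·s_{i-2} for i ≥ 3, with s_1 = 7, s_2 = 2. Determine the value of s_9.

Step forward from the initial values:
s_3 = 40, s_4 = -28, s_5 = 268, s_6 = -436, s_7 = 2044, s_8 = -4660, s_9 = 16924.
(Characteristic roots are 2 and -3.)

16924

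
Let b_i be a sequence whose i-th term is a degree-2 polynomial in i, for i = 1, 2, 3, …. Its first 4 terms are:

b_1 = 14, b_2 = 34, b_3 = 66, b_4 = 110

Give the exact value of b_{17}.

1st diffs: 20, 32, 44.
2nd diffs: 12, 12 (constant).
So b_i = 6i^2 + 2i + 6.
Evaluating at i = 17 gives b_{17} = 1774.

1774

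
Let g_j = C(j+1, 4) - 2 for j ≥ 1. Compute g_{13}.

C(14, 4) = 1001, so g_{13} = 999.

999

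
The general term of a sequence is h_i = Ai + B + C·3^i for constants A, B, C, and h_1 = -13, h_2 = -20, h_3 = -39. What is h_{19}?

-1162261495

Write the equations: A + B + 3C = -13; 2A + B + 9C = -20; 3A + B + 27C = -39.
Subtracting the first from the second: A + 6C = -7.
Subtracting the second from the third: A + 18C = -19.
Solving: C = -1, A = -1, then B = -9.
Hence h_{19} = -1·19 + (-9) + (-1)·1162261467 = -1162261495.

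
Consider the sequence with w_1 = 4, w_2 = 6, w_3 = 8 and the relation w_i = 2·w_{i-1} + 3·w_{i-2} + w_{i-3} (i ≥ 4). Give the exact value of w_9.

Compute successive terms:
w_4 = 38; w_5 = 106; w_6 = 334; w_7 = 1024; w_8 = 3156; w_9 = 9718.

9718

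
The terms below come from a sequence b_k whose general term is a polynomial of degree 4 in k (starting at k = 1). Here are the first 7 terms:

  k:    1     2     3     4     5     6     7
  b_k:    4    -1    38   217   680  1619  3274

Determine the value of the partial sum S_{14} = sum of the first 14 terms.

1st diffs: -5, 39, 179, 463, 939, 1655.
2nd diffs: 44, 140, 284, 476, 716.
3rd diffs: 96, 144, 192, 240.
4th diffs: 48, 48, 48 (constant).
Newton forward-difference form: b_k = 4 + (-5)·C(k-1,1) + 44·C(k-1,2) + 96·C(k-1,3) + 48·C(k-1,4).
Continuing: …, 5933, 9932, 15655, 23534, …, b_{14} = 65147.
Summing k = 1..14 (14 terms) gives 207809.

207809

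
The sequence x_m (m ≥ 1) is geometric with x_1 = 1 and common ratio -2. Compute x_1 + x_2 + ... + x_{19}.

x_m = 1·(-2)^(m-1).
S = 1·((-2)^19 - 1)/(-2 - 1) = 1·(-524288 - 1)/(-3) = 174763.

174763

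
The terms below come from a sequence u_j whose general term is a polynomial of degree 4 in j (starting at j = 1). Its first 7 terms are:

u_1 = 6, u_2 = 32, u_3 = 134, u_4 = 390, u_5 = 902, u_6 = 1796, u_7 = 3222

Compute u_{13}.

34374

1st diffs: 26, 102, 256, 512, 894, 1426.
2nd diffs: 76, 154, 256, 382, 532.
3rd diffs: 78, 102, 126, 150.
4th diffs: 24, 24, 24 (constant).
Newton forward-difference form: u_j = 6 + 26·C(j-1,1) + 76·C(j-1,2) + 78·C(j-1,3) + 24·C(j-1,4).
At j = 13: j-1 = 12, so u_{13} = 6 + 312 + 5016 + 17160 + 11880 = 34374.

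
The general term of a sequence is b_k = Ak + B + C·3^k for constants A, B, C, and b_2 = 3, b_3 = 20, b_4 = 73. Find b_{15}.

14348888

Write the equations: 2A + B + 9C = 3; 3A + B + 27C = 20; 4A + B + 81C = 73.
Subtracting the first from the second: A + 18C = 17.
Subtracting the second from the third: A + 54C = 53.
Solving: C = 1, A = -1, then B = -4.
Therefore b_{15} = -15 + (-4) + 1·14348907 = 14348888.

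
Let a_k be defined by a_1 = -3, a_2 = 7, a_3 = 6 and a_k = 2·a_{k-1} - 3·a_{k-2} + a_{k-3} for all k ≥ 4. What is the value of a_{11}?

Step forward from the initial values:
a_4 = -12;  a_5 = -35;  a_6 = -28;  a_7 = 37;  a_8 = 123;  a_9 = 107;  a_{10} = -118;  a_{11} = -434.

-434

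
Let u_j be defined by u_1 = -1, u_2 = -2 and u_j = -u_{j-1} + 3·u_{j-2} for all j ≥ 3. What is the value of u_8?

Step forward from the initial values:
u_3 = -1, u_4 = -5, u_5 = 2, u_6 = -17, u_7 = 23, u_8 = -74.

-74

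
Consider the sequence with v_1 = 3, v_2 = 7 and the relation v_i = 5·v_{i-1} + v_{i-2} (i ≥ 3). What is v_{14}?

Applying the relation repeatedly:
v_3 = 38, v_4 = 197, v_5 = 1023, …, v_{11} = 20052803, v_{12} = 104125832, v_{13} = 540681963, v_{14} = 2807535647.

2807535647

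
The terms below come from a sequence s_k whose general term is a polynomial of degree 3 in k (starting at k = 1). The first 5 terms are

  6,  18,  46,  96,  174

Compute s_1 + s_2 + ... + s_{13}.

9880

1st diffs: 12, 28, 50, 78.
2nd diffs: 16, 22, 28.
3rd diffs: 6, 6 (constant).
So s_k = k^3 + 2k^2 - k + 4.
Continuing: …, 286, 438, 636, 886, …, s_{13} = 2526.
Summing k = 1..13 (13 terms) gives 9880.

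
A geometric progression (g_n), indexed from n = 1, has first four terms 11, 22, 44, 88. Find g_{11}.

11264

Common ratio r = 2.
g_n = 11·2^(n-1).
g_{11} = 11·2^10 = 11264.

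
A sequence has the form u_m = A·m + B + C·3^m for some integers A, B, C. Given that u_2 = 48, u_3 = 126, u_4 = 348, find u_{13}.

6377370

Plug in m = 2, 3, 4: 2A + B + 9C = 48; 3A + B + 27C = 126; 4A + B + 81C = 348.
Subtracting the first from the second: A + 18C = 78.
Subtracting the second from the third: A + 54C = 222.
Solving: C = 4, A = 6, then B = 0.
So u_m = 6·m + 0 + 4·3^m; at m=13 this is 6377370.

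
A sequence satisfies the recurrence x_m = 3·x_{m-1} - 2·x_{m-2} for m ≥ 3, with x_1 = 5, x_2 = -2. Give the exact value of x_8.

Applying the relation repeatedly:
x_3 = -16  x_4 = -44  x_5 = -100  x_6 = -212  x_7 = -436  x_8 = -884.
(Characteristic roots are 2 and 1.)

-884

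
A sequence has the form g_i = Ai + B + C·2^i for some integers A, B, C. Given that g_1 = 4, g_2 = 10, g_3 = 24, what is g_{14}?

65506

The three given values yield: A + B + 2C = 4; 2A + B + 4C = 10; 3A + B + 8C = 24.
Subtracting the first from the second: A + 2C = 6.
Subtracting the second from the third: A + 4C = 14.
Solving: C = 4, A = -2, then B = -2.
So g_i = -2·i + (-2) + 4·2^i; at i=14 this is 65506.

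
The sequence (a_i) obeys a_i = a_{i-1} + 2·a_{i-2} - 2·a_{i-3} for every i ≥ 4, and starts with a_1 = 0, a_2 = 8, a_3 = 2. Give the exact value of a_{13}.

a_4 = 18  a_5 = 6  a_6 = 38  a_7 = 14  a_8 = 78  a_9 = 30  a_{10} = 158  a_{11} = 62  a_{12} = 318  a_{13} = 126.

126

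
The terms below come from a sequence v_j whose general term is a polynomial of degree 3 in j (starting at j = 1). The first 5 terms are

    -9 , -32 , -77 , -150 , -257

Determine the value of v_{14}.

1st diffs: -23, -45, -73, -107.
2nd diffs: -22, -28, -34.
3rd diffs: -6, -6 (constant).
Newton forward-difference form: v_j = -9 + (-23)·C(j-1,1) + (-22)·C(j-1,2) + (-6)·C(j-1,3).
At j = 14: j-1 = 13, so v_{14} = -9 - 299 - 1716 - 1716 = -3740.

-3740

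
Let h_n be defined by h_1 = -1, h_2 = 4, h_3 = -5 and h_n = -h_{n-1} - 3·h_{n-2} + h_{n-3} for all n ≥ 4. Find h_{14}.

-688

Compute successive terms:
h_4 = -8  h_5 = 27  h_6 = -8  …  h_{11} = 403  h_{12} = 1440  h_{13} = -3229  h_{14} = -688.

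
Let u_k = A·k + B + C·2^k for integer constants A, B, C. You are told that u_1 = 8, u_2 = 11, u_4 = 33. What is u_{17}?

262132

Plug in k = 1, 2, 4: A + B + 2C = 8; 2A + B + 4C = 11; 4A + B + 16C = 33.
Subtracting the first from the second: A + 2C = 3.
Subtracting the second from the third: 2A + 12C = 22.
Solving: C = 2, A = -1, then B = 5.
Hence u_{17} = -1·17 + 5 + 2·131072 = 262132.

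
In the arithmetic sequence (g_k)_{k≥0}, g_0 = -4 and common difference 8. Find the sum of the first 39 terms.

5772

g_k = -4 + (k - 0)·8.
g_{38} = 300; S = 39·(-4 + 300)/2 = 5772.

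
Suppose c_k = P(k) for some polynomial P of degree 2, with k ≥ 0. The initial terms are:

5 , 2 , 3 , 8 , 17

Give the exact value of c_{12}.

1st diffs: -3, 1, 5, 9.
2nd diffs: 4, 4, 4 (constant).
Newton forward-difference form: c_k = 5 + (-3)·C(k,1) + 4·C(k,2).
At k = 12: k = 12, so c_{12} = 5 - 36 + 264 = 233.

233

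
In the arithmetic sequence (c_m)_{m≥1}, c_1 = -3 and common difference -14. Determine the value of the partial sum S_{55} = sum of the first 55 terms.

c_m = -3 + (m - 1)·(-14).
c_{55} = -759; S = 55·(-3 + (-759))/2 = -20955.

-20955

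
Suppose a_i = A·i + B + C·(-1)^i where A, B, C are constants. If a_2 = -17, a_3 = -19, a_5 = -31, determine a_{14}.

-89

Write the equations: 2A + B + C = -17; 3A + B - C = -19; 5A + B - C = -31.
Subtracting the first from the second: A - 2C = -2.
Subtracting the second from the third: 2A = -12.
Solving: C = -2, A = -6, then B = -3.
So a_i = -6·i + (-3) + (-2)·(-1)^i; at i=14 this is -89.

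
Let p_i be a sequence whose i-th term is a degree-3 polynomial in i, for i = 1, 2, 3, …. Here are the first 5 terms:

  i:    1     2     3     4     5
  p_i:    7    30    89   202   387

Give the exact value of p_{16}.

12322

1st diffs: 23, 59, 113, 185.
2nd diffs: 36, 54, 72.
3rd diffs: 18, 18 (constant).
So p_i = 3i^3 + 2i + 2.
Evaluating at i = 16 gives p_{16} = 12322.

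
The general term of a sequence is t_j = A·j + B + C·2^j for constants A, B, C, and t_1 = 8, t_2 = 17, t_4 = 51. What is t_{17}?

262228

Plug in j = 1, 2, 4: A + B + 2C = 8; 2A + B + 4C = 17; 4A + B + 16C = 51.
Subtracting the first from the second: A + 2C = 9.
Subtracting the second from the third: 2A + 12C = 34.
Solving: C = 2, A = 5, then B = -1.
Therefore t_{17} = 85 + (-1) + 2·131072 = 262228.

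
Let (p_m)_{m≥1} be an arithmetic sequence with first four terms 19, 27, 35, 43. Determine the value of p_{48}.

395

Common difference d = 8.
p_m = 19 + (m - 1)·8.
p_{48} = 19 + 47·8 = 395.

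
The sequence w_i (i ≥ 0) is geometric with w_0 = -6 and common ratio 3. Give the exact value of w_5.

-1458

w_i = (-6)·3^(i-0).
w_5 = (-6)·3^5 = -1458.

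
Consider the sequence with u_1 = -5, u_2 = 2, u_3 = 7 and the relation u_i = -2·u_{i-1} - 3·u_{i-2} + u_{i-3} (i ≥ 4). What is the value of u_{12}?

Step forward from the initial values:
u_4 = -25, u_5 = 31, u_6 = 20, u_7 = -158, u_8 = 287, u_9 = -80, u_{10} = -859, u_{11} = 2245, u_{12} = -1993.

-1993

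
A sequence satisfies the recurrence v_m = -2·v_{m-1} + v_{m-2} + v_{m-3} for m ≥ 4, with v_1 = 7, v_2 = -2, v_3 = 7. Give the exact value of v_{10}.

Compute successive terms:
v_4 = -9;  v_5 = 23;  v_6 = -48;  v_7 = 110;  v_8 = -245;  v_9 = 552;  v_{10} = -1239.

-1239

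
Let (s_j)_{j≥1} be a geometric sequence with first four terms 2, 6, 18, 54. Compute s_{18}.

258280326

Common ratio r = 3.
s_j = 2·3^(j-1).
s_{18} = 2·3^17 = 258280326.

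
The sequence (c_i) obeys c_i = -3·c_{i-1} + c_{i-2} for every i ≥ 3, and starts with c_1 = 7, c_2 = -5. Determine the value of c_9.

Compute successive terms:
c_3 = 22, c_4 = -71, c_5 = 235, c_6 = -776, c_7 = 2563, c_8 = -8465, c_9 = 27958.

27958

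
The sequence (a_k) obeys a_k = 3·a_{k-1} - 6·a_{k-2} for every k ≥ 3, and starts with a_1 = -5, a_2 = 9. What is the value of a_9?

Applying the relation repeatedly:
a_3 = 57, a_4 = 117, a_5 = 9, a_6 = -675, a_7 = -2079, a_8 = -2187, a_9 = 5913.

5913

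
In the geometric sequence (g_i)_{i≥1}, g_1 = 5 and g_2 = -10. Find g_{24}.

-41943040

Common ratio r = -2.
g_i = 5·(-2)^(i-1).
g_{24} = 5·(-2)^23 = -41943040.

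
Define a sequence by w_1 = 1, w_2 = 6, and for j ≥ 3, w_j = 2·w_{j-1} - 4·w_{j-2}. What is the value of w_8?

384

Compute successive terms:
w_3 = 8;  w_4 = -8;  w_5 = -48;  w_6 = -64;  w_7 = 64;  w_8 = 384.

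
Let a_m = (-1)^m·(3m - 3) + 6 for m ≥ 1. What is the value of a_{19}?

(-1)^19 = -1; 3m - 3 at m=19 is 54; so a_{19} = -48.

-48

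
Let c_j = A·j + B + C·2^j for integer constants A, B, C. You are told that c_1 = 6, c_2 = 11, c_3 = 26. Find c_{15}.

The three given values yield: A + B + 2C = 6; 2A + B + 4C = 11; 3A + B + 8C = 26.
Subtracting the first from the second: A + 2C = 5.
Subtracting the second from the third: A + 4C = 15.
Solving: C = 5, A = -5, then B = 1.
Therefore c_{15} = -75 + 1 + 5·32768 = 163766.

163766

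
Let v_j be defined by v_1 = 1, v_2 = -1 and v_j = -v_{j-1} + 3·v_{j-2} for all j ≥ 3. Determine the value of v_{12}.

Step forward from the initial values:
v_3 = 4, v_4 = -7, v_5 = 19, v_6 = -40, v_7 = 97, v_8 = -217, v_9 = 508, v_{10} = -1159, v_{11} = 2683, v_{12} = -6160.

-6160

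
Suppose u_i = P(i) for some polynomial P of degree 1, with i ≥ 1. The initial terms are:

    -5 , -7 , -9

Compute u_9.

-21

1st diffs: -2, -2 (constant).
So u_i = -2i - 3.
Evaluating at i = 9 gives u_9 = -21.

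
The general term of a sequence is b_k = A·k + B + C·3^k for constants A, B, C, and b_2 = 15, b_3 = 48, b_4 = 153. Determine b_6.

Plug in k = 2, 3, 4: 2A + B + 9C = 15; 3A + B + 27C = 48; 4A + B + 81C = 153.
Subtracting the first from the second: A + 18C = 33.
Subtracting the second from the third: A + 54C = 105.
Solving: C = 2, A = -3, then B = 3.
Therefore b_6 = -18 + 3 + 2·729 = 1443.

1443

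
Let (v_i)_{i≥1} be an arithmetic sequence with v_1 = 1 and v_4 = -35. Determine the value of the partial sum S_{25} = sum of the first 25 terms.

Common difference d = (-35 - 1) / (4 - 1) = -12.
v_i = 1 + (i - 1)·(-12).
v_{25} = -287; S = 25·(1 + (-287))/2 = -3575.

-3575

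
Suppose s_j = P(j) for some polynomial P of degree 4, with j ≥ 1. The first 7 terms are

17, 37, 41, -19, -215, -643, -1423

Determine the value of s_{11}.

-11303

1st diffs: 20, 4, -60, -196, -428, -780.
2nd diffs: -16, -64, -136, -232, -352.
3rd diffs: -48, -72, -96, -120.
4th diffs: -24, -24, -24 (constant).
Newton forward-difference form: s_j = 17 + 20·C(j-1,1) + (-16)·C(j-1,2) + (-48)·C(j-1,3) + (-24)·C(j-1,4).
At j = 11: j-1 = 10, so s_{11} = 17 + 200 - 720 - 5760 - 5040 = -11303.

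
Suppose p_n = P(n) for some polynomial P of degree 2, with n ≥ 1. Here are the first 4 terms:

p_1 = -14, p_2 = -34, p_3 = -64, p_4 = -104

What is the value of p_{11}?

-664

1st diffs: -20, -30, -40.
2nd diffs: -10, -10 (constant).
So p_n = -5n^2 - 5n - 4.
Evaluating at n = 11 gives p_{11} = -664.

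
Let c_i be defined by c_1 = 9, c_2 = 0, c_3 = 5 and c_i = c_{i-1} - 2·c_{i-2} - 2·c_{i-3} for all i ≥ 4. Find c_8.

Step forward from the initial values:
c_4 = -13  c_5 = -23  c_6 = -7  c_7 = 65  c_8 = 125.

125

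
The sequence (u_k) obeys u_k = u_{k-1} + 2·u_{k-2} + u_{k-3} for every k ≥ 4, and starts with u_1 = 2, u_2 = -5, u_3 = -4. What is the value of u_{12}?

-5241

Applying the relation repeatedly:
u_4 = -12, u_5 = -25, u_6 = -53, u_7 = -115, u_8 = -246, u_9 = -529, u_{10} = -1136, u_{11} = -2440, u_{12} = -5241.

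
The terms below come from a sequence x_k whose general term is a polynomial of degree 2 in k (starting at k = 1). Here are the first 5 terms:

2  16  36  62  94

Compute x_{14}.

652

1st diffs: 14, 20, 26, 32.
2nd diffs: 6, 6, 6 (constant).
So x_k = 3k^2 + 5k - 6.
Evaluating at k = 14 gives x_{14} = 652.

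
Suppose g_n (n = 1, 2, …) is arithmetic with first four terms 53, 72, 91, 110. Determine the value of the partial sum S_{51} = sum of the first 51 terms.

26928

Common difference d = 19.
g_n = 53 + (n - 1)·19.
g_{51} = 1003; S = 51·(53 + 1003)/2 = 26928.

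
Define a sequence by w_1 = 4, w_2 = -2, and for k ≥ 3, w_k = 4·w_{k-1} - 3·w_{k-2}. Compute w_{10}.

-59042

Step forward from the initial values:
w_3 = -20  w_4 = -74  w_5 = -236  w_6 = -722  w_7 = -2180  w_8 = -6554  w_9 = -19676  w_{10} = -59042.
(Characteristic roots are 3 and 1.)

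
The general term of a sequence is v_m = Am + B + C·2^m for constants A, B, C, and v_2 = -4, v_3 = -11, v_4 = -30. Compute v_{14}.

-49084

The three given values yield: 2A + B + 4C = -4; 3A + B + 8C = -11; 4A + B + 16C = -30.
Subtracting the first from the second: A + 4C = -7.
Subtracting the second from the third: A + 8C = -19.
Solving: C = -3, A = 5, then B = -2.
Hence v_{14} = 5·14 + (-2) + (-3)·16384 = -49084.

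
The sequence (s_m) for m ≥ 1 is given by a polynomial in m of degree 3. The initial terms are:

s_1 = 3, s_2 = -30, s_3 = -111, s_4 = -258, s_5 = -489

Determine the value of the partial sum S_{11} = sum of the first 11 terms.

-15642

1st diffs: -33, -81, -147, -231.
2nd diffs: -48, -66, -84.
3rd diffs: -18, -18 (constant).
Newton forward-difference form: s_m = 3 + (-33)·C(m-1,1) + (-48)·C(m-1,2) + (-18)·C(m-1,3).
Continuing: …, -822, -1275, -1866, -2613, …, s_{11} = -4647.
Summing m = 1..11 (11 terms) gives -15642.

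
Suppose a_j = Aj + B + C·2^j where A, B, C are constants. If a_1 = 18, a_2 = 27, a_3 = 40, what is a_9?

1078

At j = 1, 2, 3: A + B + 2C = 18; 2A + B + 4C = 27; 3A + B + 8C = 40.
Subtracting the first from the second: A + 2C = 9.
Subtracting the second from the third: A + 4C = 13.
Solving: C = 2, A = 5, then B = 9.
Therefore a_9 = 45 + 9 + 2·512 = 1078.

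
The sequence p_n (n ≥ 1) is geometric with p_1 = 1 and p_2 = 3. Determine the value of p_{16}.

Common ratio r = 3.
p_n = 1·3^(n-1).
p_{16} = 1·3^15 = 14348907.

14348907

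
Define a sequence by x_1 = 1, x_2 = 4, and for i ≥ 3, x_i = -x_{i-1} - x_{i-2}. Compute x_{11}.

Compute successive terms:
x_3 = -5;  x_4 = 1;  x_5 = 4;  x_6 = -5;  x_7 = 1;  x_8 = 4;  x_9 = -5;  x_{10} = 1;  x_{11} = 4.

4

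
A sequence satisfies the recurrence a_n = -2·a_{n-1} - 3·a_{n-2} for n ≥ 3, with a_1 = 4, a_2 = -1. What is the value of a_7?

122

Compute successive terms:
a_3 = -10; a_4 = 23; a_5 = -16; a_6 = -37; a_7 = 122.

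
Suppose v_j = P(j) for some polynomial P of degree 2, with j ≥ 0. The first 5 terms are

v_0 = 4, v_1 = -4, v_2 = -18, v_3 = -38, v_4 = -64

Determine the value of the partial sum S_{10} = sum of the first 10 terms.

-1040

1st diffs: -8, -14, -20, -26.
2nd diffs: -6, -6, -6 (constant).
Newton forward-difference form: v_j = 4 + (-8)·C(j,1) + (-6)·C(j,2).
Continuing: …, -96, -134, -178, -228, …, v_9 = -284.
Summing j = 0..9 (10 terms) gives -1040.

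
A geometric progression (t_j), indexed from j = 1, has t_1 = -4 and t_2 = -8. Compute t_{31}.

-4294967296

Common ratio r = 2.
t_j = (-4)·2^(j-1).
t_{31} = (-4)·2^30 = -4294967296.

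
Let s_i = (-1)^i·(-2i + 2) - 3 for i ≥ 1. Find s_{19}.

(-1)^19 = -1; -2i + 2 at i=19 is -36; so s_{19} = 33.

33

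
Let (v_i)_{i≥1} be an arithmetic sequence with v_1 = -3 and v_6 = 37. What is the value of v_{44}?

Common difference d = (37 - (-3)) / (6 - 1) = 8.
v_i = -3 + (i - 1)·8.
v_{44} = -3 + 43·8 = 341.

341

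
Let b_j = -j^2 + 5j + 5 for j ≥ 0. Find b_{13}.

b_{13} = -1·13^2 + 5·13 + 5 = -99.

-99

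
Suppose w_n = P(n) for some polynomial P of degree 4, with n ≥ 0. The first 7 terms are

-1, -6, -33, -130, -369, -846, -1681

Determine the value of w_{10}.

1st diffs: -5, -27, -97, -239, -477, -835.
2nd diffs: -22, -70, -142, -238, -358.
3rd diffs: -48, -72, -96, -120.
4th diffs: -24, -24, -24 (constant).
So w_n = -n^4 - 2n^3 + 2n^2 - 4n - 1.
Evaluating at n = 10 gives w_{10} = -11841.

-11841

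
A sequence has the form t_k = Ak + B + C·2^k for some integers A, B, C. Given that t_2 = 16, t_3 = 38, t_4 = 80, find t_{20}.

5242912

At k = 2, 3, 4: 2A + B + 4C = 16; 3A + B + 8C = 38; 4A + B + 16C = 80.
Subtracting the first from the second: A + 4C = 22.
Subtracting the second from the third: A + 8C = 42.
Solving: C = 5, A = 2, then B = -8.
Therefore t_{20} = 40 + (-8) + 5·1048576 = 5242912.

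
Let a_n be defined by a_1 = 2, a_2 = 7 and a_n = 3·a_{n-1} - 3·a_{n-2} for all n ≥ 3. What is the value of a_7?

-54

Applying the relation repeatedly:
a_3 = 15, a_4 = 24, a_5 = 27, a_6 = 9, a_7 = -54.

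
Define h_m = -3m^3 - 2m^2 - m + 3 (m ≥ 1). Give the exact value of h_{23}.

-37579

h_{23} = -3·23^3 - 2·23^2 - 1·23 + 3 = -37579.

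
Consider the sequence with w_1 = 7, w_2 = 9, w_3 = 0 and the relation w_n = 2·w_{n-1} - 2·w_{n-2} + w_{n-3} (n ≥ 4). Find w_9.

Compute successive terms:
w_4 = -11  w_5 = -13  w_6 = -4  w_7 = 7  w_8 = 9  w_9 = 0.

0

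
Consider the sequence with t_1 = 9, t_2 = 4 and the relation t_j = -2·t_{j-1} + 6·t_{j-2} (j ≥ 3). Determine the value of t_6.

-1232

Applying the relation repeatedly:
t_3 = 46, t_4 = -68, t_5 = 412, t_6 = -1232.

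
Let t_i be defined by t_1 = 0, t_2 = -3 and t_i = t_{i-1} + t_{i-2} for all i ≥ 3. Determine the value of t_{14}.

-699

Step forward from the initial values:
t_3 = -3;  t_4 = -6;  t_5 = -9;  …;  t_{11} = -165;  t_{12} = -267;  t_{13} = -432;  t_{14} = -699.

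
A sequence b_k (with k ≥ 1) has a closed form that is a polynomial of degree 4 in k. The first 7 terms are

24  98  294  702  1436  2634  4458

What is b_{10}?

15666

1st diffs: 74, 196, 408, 734, 1198, 1824.
2nd diffs: 122, 212, 326, 464, 626.
3rd diffs: 90, 114, 138, 162.
4th diffs: 24, 24, 24 (constant).
Newton forward-difference form: b_k = 24 + 74·C(k-1,1) + 122·C(k-1,2) + 90·C(k-1,3) + 24·C(k-1,4).
At k = 10: k-1 = 9, so b_{10} = 24 + 666 + 4392 + 7560 + 3024 = 15666.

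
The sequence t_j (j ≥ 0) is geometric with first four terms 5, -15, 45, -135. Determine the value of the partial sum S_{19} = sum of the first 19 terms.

1452826835

Common ratio r = -3.
t_j = 5·(-3)^(j-0).
S = 5·((-3)^19 - 1)/(-3 - 1) = 5·(-1162261467 - 1)/(-4) = 1452826835.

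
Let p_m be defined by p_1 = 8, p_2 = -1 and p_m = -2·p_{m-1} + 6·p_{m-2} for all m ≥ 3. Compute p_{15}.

196200320

p_3 = 50; p_4 = -106; p_5 = 512; …; p_{12} = -4047520; p_{13} = 14763008; p_{14} = -53811136; p_{15} = 196200320.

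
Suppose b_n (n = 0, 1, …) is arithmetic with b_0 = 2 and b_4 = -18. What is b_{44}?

-218

Common difference d = (-18 - 2) / (4 - 0) = -5.
b_n = 2 + (n - 0)·(-5).
b_{44} = 2 + 44·(-5) = -218.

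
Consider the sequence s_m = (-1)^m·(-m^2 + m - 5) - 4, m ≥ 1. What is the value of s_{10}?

-99

(-1)^10 = 1; -m^2 + m - 5 at m=10 is -95; so s_{10} = -99.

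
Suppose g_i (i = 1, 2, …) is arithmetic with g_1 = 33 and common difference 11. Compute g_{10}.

132

g_i = 33 + (i - 1)·11.
g_{10} = 33 + 9·11 = 132.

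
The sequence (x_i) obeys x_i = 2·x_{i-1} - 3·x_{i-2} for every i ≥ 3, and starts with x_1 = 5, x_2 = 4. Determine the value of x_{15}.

6437

x_3 = -7;  x_4 = -26;  x_5 = -31;  …;  x_{12} = -722;  x_{13} = 2105;  x_{14} = 6376;  x_{15} = 6437.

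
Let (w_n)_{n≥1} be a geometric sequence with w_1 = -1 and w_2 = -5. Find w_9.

-390625

Common ratio r = 5.
w_n = (-1)·5^(n-1).
w_9 = (-1)·5^8 = -390625.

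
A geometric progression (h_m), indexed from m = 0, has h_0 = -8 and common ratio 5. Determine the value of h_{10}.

-78125000

h_m = (-8)·5^(m-0).
h_{10} = (-8)·5^10 = -78125000.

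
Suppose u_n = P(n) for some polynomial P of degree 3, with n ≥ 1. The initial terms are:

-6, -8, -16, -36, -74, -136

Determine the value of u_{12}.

-1348

1st diffs: -2, -8, -20, -38, -62.
2nd diffs: -6, -12, -18, -24.
3rd diffs: -6, -6, -6 (constant).
Newton forward-difference form: u_n = -6 + (-2)·C(n-1,1) + (-6)·C(n-1,2) + (-6)·C(n-1,3).
At n = 12: n-1 = 11, so u_{12} = -6 - 22 - 330 - 990 = -1348.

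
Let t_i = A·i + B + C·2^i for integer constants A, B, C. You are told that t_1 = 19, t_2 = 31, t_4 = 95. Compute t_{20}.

Plug in i = 1, 2, 4: A + B + 2C = 19; 2A + B + 4C = 31; 4A + B + 16C = 95.
Subtracting the first from the second: A + 2C = 12.
Subtracting the second from the third: 2A + 12C = 64.
Solving: C = 5, A = 2, then B = 7.
Hence t_{20} = 2·20 + 7 + 5·1048576 = 5242927.

5242927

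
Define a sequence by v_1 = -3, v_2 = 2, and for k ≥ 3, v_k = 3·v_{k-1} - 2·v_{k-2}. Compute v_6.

v_3 = 12; v_4 = 32; v_5 = 72; v_6 = 152.
(Characteristic roots are 2 and 1.)

152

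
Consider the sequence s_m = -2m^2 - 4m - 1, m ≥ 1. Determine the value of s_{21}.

s_{21} = -2·21^2 - 4·21 - 1 = -967.

-967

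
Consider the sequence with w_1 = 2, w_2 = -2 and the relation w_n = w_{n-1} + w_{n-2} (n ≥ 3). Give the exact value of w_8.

w_3 = 0;  w_4 = -2;  w_5 = -2;  w_6 = -4;  w_7 = -6;  w_8 = -10.

-10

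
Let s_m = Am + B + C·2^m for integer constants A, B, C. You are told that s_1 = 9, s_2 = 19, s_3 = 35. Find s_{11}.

6187

At m = 1, 2, 3: A + B + 2C = 9; 2A + B + 4C = 19; 3A + B + 8C = 35.
Subtracting the first from the second: A + 2C = 10.
Subtracting the second from the third: A + 4C = 16.
Solving: C = 3, A = 4, then B = -1.
Hence s_{11} = 4·11 + (-1) + 3·2048 = 6187.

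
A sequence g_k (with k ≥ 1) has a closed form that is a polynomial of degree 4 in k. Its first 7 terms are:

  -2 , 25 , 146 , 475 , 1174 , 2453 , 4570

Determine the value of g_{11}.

28258

1st diffs: 27, 121, 329, 699, 1279, 2117.
2nd diffs: 94, 208, 370, 580, 838.
3rd diffs: 114, 162, 210, 258.
4th diffs: 48, 48, 48 (constant).
So g_k = 2k^4 - k^3 + 3k^2 - 5k - 1.
Evaluating at k = 11 gives g_{11} = 28258.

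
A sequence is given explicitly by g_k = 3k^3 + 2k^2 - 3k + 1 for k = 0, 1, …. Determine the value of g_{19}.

21243

g_{19} = 3·19^3 + 2·19^2 - 3·19 + 1 = 21243.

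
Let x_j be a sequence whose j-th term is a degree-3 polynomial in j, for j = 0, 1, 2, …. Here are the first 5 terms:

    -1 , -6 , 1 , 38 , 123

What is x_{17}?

13786

1st diffs: -5, 7, 37, 85.
2nd diffs: 12, 30, 48.
3rd diffs: 18, 18 (constant).
Newton forward-difference form: x_j = -1 + (-5)·C(j,1) + 12·C(j,2) + 18·C(j,3).
At j = 17: j = 17, so x_{17} = -1 - 85 + 1632 + 12240 = 13786.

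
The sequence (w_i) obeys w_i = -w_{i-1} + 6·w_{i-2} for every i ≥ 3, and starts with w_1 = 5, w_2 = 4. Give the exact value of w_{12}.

Iterate the recurrence:
w_3 = 26; w_4 = -2; w_5 = 158; w_6 = -170; w_7 = 1118; w_8 = -2138; w_9 = 8846; w_{10} = -21674; w_{11} = 74750; w_{12} = -204794.
(Characteristic roots are 2 and -3.)

-204794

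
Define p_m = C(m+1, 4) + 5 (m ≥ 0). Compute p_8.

C(9, 4) = 126, so p_8 = 131.

131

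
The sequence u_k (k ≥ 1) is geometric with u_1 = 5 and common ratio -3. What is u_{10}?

-98415

u_k = 5·(-3)^(k-1).
u_{10} = 5·(-3)^9 = -98415.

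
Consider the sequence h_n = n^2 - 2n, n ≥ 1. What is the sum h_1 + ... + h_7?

Over n = 1..7: Σn = 28, Σn² = 140.
Total = (1)·140 + (-2)·28 = 84.

84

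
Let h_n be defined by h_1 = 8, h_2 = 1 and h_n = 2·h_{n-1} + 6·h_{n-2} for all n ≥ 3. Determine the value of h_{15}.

196200320

Applying the relation repeatedly:
h_3 = 50, h_4 = 106, h_5 = 512, …, h_{12} = 4047520, h_{13} = 14763008, h_{14} = 53811136, h_{15} = 196200320.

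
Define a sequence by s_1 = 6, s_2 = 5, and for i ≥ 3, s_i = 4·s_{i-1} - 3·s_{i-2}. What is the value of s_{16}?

Step forward from the initial values:
s_3 = 2  s_4 = -7  s_5 = -34  …  s_{13} = -265714  s_{14} = -797155  s_{15} = -2391478  s_{16} = -7174447.
(Characteristic roots are 3 and 1.)

-7174447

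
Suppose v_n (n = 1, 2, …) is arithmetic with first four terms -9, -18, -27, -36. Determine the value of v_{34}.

Common difference d = -9.
v_n = -9 + (n - 1)·(-9).
v_{34} = -9 + 33·(-9) = -306.

-306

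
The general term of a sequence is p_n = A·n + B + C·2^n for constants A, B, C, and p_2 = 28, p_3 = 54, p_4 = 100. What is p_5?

At n = 2, 3, 4: 2A + B + 4C = 28; 3A + B + 8C = 54; 4A + B + 16C = 100.
Subtracting the first from the second: A + 4C = 26.
Subtracting the second from the third: A + 8C = 46.
Solving: C = 5, A = 6, then B = -4.
Therefore p_5 = 30 + (-4) + 5·32 = 186.

186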